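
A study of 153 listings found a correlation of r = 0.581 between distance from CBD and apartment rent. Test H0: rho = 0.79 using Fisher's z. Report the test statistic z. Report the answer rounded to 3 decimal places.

z_r = atanh(0.581) = 0.663971,  z_0 = atanh(0.79) = 1.071432
SE = 1/√(n−3) = 1/√150 = 0.081650
z = (z_r − z_0)/SE = (0.663971 − 1.071432) / 0.081650 = -0.407461 / 0.081650 = -4.990

-4.990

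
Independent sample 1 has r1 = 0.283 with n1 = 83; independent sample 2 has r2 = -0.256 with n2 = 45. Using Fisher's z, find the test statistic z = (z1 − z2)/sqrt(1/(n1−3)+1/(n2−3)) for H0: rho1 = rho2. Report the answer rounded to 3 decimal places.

2.901

Fisher z-transforms: z1 = atanh(0.283) = 0.290940, z2 = atanh(-0.256) = -0.261823; difference d = 0.552763
Var(d) = 1/80 + 1/42 = 0.0125000 + 0.0238095 = 0.0363095
z = d/√Var(d) = 0.552763 / √0.0363095 = 0.552763 / 0.190551 = 2.901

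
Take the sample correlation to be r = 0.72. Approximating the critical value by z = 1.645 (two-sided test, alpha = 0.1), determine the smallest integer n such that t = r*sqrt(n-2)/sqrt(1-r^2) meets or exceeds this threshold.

Need r·√(n−2)/√(1−r²) ≥ 1.645
√(n−2) ≥ 1.645·√(1−0.5184) / 0.72 = 1.645·0.693974 / 0.72 = 1.5855
n−2 ≥ 2.5138  ⇒  n ≥ 4.5138
Smallest integer n = 5

5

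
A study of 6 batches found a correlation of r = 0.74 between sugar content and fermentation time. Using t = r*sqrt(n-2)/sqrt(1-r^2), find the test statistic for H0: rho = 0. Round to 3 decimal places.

1 − r² = 1 − 0.5476 = 0.4524;  √(1−r²) = 0.672607
√(n−2) = √4 = 2.000000
t = r·√(n−2)/√(1−r²) = 0.74 · 2.000000 / 0.672607 = 2.200

2.200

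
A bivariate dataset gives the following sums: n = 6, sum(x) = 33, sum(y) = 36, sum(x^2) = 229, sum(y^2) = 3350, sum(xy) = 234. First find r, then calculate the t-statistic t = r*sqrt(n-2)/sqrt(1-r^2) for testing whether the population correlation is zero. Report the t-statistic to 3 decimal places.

0.187

S_xy = nΣxy − ΣxΣy = 6·234 − 33·36 = 1404 − 1188 = 216
S_xx = nΣx² − (Σx)² = 6·229 − 33² = 1374 − 1089 = 285
S_yy = nΣy² − (Σy)² = 6·3350 − 36² = 20100 − 1296 = 18804
r = S_xy / √(S_xx·S_yy) = 216 / √(285·18804) = 216 / √5359140 = 216 / 2314.9816 = 0.0933
t = r·√(n−2)/√(1−r²) = 0.0933·√4 / √(1−0.008705) = 0.186600 / 0.995638 = 0.187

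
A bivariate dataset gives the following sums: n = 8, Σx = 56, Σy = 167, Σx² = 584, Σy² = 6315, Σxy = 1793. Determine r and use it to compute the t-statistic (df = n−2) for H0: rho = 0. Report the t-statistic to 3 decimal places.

3.898

Numerator: nΣxy − (Σx)(Σy) = 8·1793 − (56)(167) = 4992
Denominator: √[(nΣx²−(Σx)²)(nΣy²−(Σy)²)]
  nΣx²−(Σx)² = 8·584 − 3136 = 1536;  nΣy²−(Σy)² = 8·6315 − 27889 = 22631
  √(1536·22631) = √34761216 = 5895.8643
r = 4992 / 5895.8643 = 0.8467
t = r·√(n−2)/√(1−r²) = 0.8467·√6 / √(1−0.716901) = 2.073983 / 0.532070 = 3.898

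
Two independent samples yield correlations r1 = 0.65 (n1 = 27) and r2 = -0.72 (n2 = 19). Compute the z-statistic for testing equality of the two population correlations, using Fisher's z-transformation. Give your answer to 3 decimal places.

z1 = atanh(0.65) = 0.775299,  z2 = atanh(-0.72) = -0.907645
SE = √(1/(n1−3) + 1/(n2−3)) = √(1/24 + 1/16) = √(0.0416667 + 0.0625000) = √0.1041667 = 0.322749
z = (z1 − z2)/SE = (0.775299 − (-0.907645)) / 0.322749 = 1.682944 / 0.322749 = 5.214

5.214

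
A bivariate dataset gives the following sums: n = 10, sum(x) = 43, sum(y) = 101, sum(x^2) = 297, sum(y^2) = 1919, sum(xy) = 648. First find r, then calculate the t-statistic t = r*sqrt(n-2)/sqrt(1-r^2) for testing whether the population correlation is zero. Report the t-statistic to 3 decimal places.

S_xy = nΣxy − ΣxΣy = 10·648 − 43·101 = 6480 − 4343 = 2137
S_xx = nΣx² − (Σx)² = 10·297 − 43² = 2970 − 1849 = 1121
S_yy = nΣy² − (Σy)² = 10·1919 − 101² = 19190 − 10201 = 8989
r = S_xy / √(S_xx·S_yy) = 2137 / √(1121·8989) = 2137 / √10076669 = 2137 / 3174.3769 = 0.6732
t = r·√(n−2)/√(1−r²) = 0.6732·√8 / √(1−0.453198) = 1.904097 / 0.739461 = 2.575

2.575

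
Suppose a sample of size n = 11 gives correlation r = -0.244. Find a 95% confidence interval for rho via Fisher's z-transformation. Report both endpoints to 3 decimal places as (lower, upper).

z_r = atanh(-0.244) = -0.249023;  SE = 1/√(n−3) = 1/√8 = 0.353553
z-limits: -0.249023 ± 1.960·0.353553 = -0.249023 ± 0.692964 = [-0.941987, 0.443941]
ρ-limits: (tanh -0.941987, tanh 0.443941) = (-0.736, 0.417)

(-0.736, 0.417)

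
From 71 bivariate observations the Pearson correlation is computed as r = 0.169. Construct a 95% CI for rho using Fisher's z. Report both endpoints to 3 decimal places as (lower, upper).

Fisher z: z_r = atanh(r) = ½·ln((1+0.169)/(1−0.169)) = 0.170637
SE(z) = 1/√(n−3) = 1/√68 = 0.121268
95% ⇒ z* = 1.960; margin = 1.960·0.121268 = 0.237685
CI on z-scale: (-0.067048, 0.408322)
Back-transform: tanh(-0.067048) = -0.066948, tanh(0.408322) = 0.387047

(-0.067, 0.387)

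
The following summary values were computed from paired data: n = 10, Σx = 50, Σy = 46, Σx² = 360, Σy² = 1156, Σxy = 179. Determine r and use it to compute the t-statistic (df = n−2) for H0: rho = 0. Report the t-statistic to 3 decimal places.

Numerator: nΣxy − (Σx)(Σy) = 10·179 − (50)(46) = -510
Denominator: √[(nΣx²−(Σx)²)(nΣy²−(Σy)²)]
  nΣx²−(Σx)² = 10·360 − 2500 = 1100;  nΣy²−(Σy)² = 10·1156 − 2116 = 9444
  √(1100·9444) = √10388400 = 3223.1041
r = -510 / 3223.1041 = -0.1582
t = r·√(n−2)/√(1−r²) = -0.1582·√8 / √(1−0.025027) = -0.447457 / 0.987407 = -0.453

-0.453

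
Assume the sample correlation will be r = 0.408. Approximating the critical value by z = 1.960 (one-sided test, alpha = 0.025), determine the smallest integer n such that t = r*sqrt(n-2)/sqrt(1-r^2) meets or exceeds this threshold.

r√(n−2)/√(1−r²) ≥ 1.960  ⇔  n−2 ≥ (1.960)²·(1−r²)/r²
(1−r²)/r² = (1−0.166464)/0.166464 = 5.0073
n ≥ 2 + 3.8416·5.0073 = 2 + 19.2360 = 21.2360
⌈21.2360⌉ = 22

22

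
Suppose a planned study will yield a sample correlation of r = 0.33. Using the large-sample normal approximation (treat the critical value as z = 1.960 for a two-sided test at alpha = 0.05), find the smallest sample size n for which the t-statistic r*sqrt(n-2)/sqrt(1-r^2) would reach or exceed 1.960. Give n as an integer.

34

Need r·√(n−2)/√(1−r²) ≥ 1.960
√(n−2) ≥ 1.960·√(1−0.1089) / 0.33 = 1.960·0.943981 / 0.33 = 5.6067
n−2 ≥ 31.4351  ⇒  n ≥ 33.4351
Smallest integer n = 34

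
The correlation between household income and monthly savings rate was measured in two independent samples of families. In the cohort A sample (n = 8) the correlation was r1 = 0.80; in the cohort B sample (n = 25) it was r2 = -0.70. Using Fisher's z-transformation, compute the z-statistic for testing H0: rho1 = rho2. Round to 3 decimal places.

z1 = atanh(0.80) = 1.098612,  z2 = atanh(-0.70) = -0.867301
SE = √(1/(n1−3) + 1/(n2−3)) = √(1/5 + 1/22) = √(0.2000000 + 0.0454545) = √0.2454545 = 0.495434
z = (z1 − z2)/SE = (1.098612 − (-0.867301)) / 0.495434 = 1.965913 / 0.495434 = 3.968

3.968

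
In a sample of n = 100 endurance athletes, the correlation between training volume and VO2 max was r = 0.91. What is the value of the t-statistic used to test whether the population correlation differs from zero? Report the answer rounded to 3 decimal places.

21.728

1 − r² = 1 − 0.8281 = 0.1719;  √(1−r²) = 0.414608
√(n−2) = √98 = 9.899495
t = r·√(n−2)/√(1−r²) = 0.91 · 9.899495 / 0.414608 = 21.728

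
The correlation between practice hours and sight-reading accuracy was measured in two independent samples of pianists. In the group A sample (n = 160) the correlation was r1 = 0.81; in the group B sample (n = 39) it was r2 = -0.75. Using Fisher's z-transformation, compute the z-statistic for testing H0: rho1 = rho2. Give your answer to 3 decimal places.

11.364

Fisher z-transforms: z1 = atanh(0.81) = 1.127029, z2 = atanh(-0.75) = -0.972955; difference d = 2.099984
Var(d) = 1/157 + 1/36 = 0.0063694 + 0.0277778 = 0.0341472
z = d/√Var(d) = 2.099984 / √0.0341472 = 2.099984 / 0.184790 = 11.364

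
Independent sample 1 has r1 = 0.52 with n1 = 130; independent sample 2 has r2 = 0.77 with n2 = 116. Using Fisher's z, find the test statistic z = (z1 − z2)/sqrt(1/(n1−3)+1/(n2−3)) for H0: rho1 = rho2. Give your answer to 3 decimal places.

z1 = atanh(0.52) = 0.576340,  z2 = atanh(0.77) = 1.020328
SE = √(1/(n1−3) + 1/(n2−3)) = √(1/127 + 1/113) = √(0.0078740 + 0.0088496) = √0.0167236 = 0.129320
z = (z1 − z2)/SE = (0.576340 − 1.020328) / 0.129320 = -0.443988 / 0.129320 = -3.433

-3.433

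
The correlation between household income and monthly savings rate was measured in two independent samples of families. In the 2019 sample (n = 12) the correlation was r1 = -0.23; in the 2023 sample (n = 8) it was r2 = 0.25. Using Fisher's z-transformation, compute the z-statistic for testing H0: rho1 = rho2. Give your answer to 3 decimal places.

z1 = atanh(-0.23) = -0.234189,  z2 = atanh(0.25) = 0.255413
SE = √(1/(n1−3) + 1/(n2−3)) = √(1/9 + 1/5) = √(0.1111111 + 0.2000000) = √0.3111111 = 0.557773
z = (z1 − z2)/SE = (-0.234189 − 0.255413) / 0.557773 = -0.489602 / 0.557773 = -0.878

-0.878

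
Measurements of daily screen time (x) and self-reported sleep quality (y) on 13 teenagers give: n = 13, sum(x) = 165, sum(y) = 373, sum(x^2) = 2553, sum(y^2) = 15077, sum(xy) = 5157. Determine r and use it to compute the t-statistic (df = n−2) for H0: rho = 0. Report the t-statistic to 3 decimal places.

1.037

S_xy = nΣxy − ΣxΣy = 13·5157 − 165·373 = 67041 − 61545 = 5496
S_xx = nΣx² − (Σx)² = 13·2553 − 165² = 33189 − 27225 = 5964
S_yy = nΣy² − (Σy)² = 13·15077 − 373² = 196001 − 139129 = 56872
r = S_xy / √(S_xx·S_yy) = 5496 / √(5964·56872) = 5496 / √339184608 = 5496 / 18416.9652 = 0.2984
t = r·√(n−2)/√(1−r²) = 0.2984·√11 / √(1−0.089043) = 0.989681 / 0.954441 = 1.037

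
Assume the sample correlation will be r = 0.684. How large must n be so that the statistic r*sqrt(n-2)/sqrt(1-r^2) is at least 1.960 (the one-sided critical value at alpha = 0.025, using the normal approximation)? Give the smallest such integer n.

r√(n−2)/√(1−r²) ≥ 1.960  ⇔  n−2 ≥ (1.960)²·(1−r²)/r²
(1−r²)/r² = (1−0.467856)/0.467856 = 1.1374
n ≥ 2 + 3.8416·1.1374 = 2 + 4.3694 = 6.3694
⌈6.3694⌉ = 7

7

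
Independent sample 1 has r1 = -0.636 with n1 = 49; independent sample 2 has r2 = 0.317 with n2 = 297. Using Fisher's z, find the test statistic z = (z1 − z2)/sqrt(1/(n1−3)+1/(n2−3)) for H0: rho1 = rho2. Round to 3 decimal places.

z1 = atanh(-0.636) = -0.751428,  z2 = atanh(0.317) = 0.328308
SE = √(1/(n1−3) + 1/(n2−3)) = √(1/46 + 1/294) = √(0.0217391 + 0.0034014) = √0.0251405 = 0.158558
z = (z1 − z2)/SE = (-0.751428 − 0.328308) / 0.158558 = -1.079736 / 0.158558 = -6.810

-6.810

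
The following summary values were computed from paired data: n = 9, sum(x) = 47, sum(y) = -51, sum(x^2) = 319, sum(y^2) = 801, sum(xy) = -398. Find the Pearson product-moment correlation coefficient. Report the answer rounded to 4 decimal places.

-0.6785

Numerator: nΣxy − (Σx)(Σy) = 9·(-398) − (47)(-51) = -1185
Denominator: √[(nΣx²−(Σx)²)(nΣy²−(Σy)²)]
  nΣx²−(Σx)² = 9·319 − 2209 = 662;  nΣy²−(Σy)² = 9·801 − 2601 = 4608
  √(662·4608) = √3050496 = 1746.5669
r = -1185 / 1746.5669 = -0.6785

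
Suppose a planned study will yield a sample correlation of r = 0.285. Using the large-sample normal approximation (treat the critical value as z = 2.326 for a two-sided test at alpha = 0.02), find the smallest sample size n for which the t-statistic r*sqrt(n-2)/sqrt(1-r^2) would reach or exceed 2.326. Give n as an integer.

64

Need r·√(n−2)/√(1−r²) ≥ 2.326
√(n−2) ≥ 2.326·√(1−0.081225) / 0.285 = 2.326·0.958528 / 0.285 = 7.8229
n−2 ≥ 61.1978  ⇒  n ≥ 63.1978
Smallest integer n = 64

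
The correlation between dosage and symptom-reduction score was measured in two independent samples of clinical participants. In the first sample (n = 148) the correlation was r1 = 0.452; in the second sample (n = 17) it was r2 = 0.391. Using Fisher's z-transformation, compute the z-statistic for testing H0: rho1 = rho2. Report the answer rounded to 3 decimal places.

0.265

z1 = atanh(0.452) = 0.487211,  z2 = atanh(0.391) = 0.412980
SE = √(1/(n1−3) + 1/(n2−3)) = √(1/145 + 1/14) = √(0.0068966 + 0.0714286) = √0.0783252 = 0.279866
z = (z1 − z2)/SE = (0.487211 − 0.412980) / 0.279866 = 0.074231 / 0.279866 = 0.265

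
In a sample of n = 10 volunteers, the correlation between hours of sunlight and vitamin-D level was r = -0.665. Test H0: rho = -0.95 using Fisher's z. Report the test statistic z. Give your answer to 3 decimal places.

2.725

z_r = atanh(-0.665) = -0.801725,  z_0 = atanh(-0.95) = -1.831781
SE = 1/√(n−3) = 1/√7 = 0.377964
z = (z_r − z_0)/SE = (-0.801725 − (-1.831781)) / 0.377964 = 1.030056 / 0.377964 = 2.725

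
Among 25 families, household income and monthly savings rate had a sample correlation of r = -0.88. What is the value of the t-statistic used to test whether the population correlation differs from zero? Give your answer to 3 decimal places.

1 − r² = 1 − 0.7744 = 0.2256;  √(1−r²) = 0.474974
√(n−2) = √23 = 4.795832
t = r·√(n−2)/√(1−r²) = -0.88 · 4.795832 / 0.474974 = -8.885

-8.885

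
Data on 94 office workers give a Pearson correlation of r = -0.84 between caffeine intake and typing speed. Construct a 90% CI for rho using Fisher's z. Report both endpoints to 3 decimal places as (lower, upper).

(-0.884, -0.781)

z_r = atanh(-0.84) = -1.221174;  SE = 1/√(n−3) = 1/√91 = 0.104828
z-limits: -1.221174 ± 1.645·0.104828 = -1.221174 ± 0.172442 = [-1.393616, -1.048732]
ρ-limits: (tanh -1.393616, tanh -1.048732) = (-0.884, -0.781)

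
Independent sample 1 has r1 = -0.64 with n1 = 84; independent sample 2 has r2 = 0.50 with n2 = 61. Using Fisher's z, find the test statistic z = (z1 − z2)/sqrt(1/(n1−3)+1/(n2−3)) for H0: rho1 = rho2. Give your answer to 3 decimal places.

z1 = atanh(-0.64) = -0.758174,  z2 = atanh(0.50) = 0.549306
SE = √(1/(n1−3) + 1/(n2−3)) = √(1/81 + 1/58) = √(0.0123457 + 0.0172414) = √0.0295871 = 0.172009
z = (z1 − z2)/SE = (-0.758174 − 0.549306) / 0.172009 = -1.307480 / 0.172009 = -7.601

-7.601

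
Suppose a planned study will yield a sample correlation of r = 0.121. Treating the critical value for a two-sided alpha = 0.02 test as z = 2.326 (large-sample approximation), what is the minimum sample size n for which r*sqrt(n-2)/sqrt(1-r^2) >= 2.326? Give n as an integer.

367

r√(n−2)/√(1−r²) ≥ 2.326  ⇔  n−2 ≥ (2.326)²·(1−r²)/r²
(1−r²)/r² = (1−0.014641)/0.014641 = 67.3013
n ≥ 2 + 5.410276·67.3013 = 2 + 364.1186 = 366.1186
⌈366.1186⌉ = 367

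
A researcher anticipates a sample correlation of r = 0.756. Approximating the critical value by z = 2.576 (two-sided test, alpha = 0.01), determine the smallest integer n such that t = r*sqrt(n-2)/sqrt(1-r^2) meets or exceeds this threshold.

7

Need r·√(n−2)/√(1−r²) ≥ 2.576
√(n−2) ≥ 2.576·√(1−0.571536) / 0.756 = 2.576·0.654572 / 0.756 = 2.2304
n−2 ≥ 4.9747  ⇒  n ≥ 6.9747
Smallest integer n = 7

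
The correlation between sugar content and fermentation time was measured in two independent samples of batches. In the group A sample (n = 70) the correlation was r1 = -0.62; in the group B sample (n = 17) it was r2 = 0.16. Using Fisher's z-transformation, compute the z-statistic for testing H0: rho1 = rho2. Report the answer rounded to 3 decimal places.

-3.016

z1 = atanh(-0.62) = -0.725005,  z2 = atanh(0.16) = 0.161387
SE = √(1/(n1−3) + 1/(n2−3)) = √(1/67 + 1/14) = √(0.0149254 + 0.0714286) = √0.0863540 = 0.293861
z = (z1 − z2)/SE = (-0.725005 − 0.161387) / 0.293861 = -0.886392 / 0.293861 = -3.016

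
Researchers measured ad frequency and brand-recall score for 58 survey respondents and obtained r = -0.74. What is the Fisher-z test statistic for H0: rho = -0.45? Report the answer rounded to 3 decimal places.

-3.454

z_r = atanh(-0.74) = -0.950479,  z_0 = atanh(-0.45) = -0.484700
SE = 1/√(n−3) = 1/√55 = 0.134840
z = (z_r − z_0)/SE = (-0.950479 − (-0.484700)) / 0.134840 = -0.465779 / 0.134840 = -3.454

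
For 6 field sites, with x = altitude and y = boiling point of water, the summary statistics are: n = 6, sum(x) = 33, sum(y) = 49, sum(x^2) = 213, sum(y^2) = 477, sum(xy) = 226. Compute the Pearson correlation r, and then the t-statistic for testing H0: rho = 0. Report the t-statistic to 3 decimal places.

S_xy = nΣxy − ΣxΣy = 6·226 − 33·49 = 1356 − 1617 = -261
S_xx = nΣx² − (Σx)² = 6·213 − 33² = 1278 − 1089 = 189
S_yy = nΣy² − (Σy)² = 6·477 − 49² = 2862 − 2401 = 461
r = S_xy / √(S_xx·S_yy) = -261 / √(189·461) = -261 / √87129 = -261 / 295.1762 = -0.8842
t = r·√(n−2)/√(1−r²) = -0.8842·√4 / √(1−0.781810) = -1.768400 / 0.467108 = -3.786

-3.786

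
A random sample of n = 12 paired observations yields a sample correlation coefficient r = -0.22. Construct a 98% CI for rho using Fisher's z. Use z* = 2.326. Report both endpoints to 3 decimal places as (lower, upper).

(-0.761, 0.502)

z_r = atanh(-0.22) = -0.223656;  SE = 1/√(n−3) = 1/√9 = 0.333333
z-limits: -0.223656 ± 2.326·0.333333 = -0.223656 ± 0.775333 = [-0.998989, 0.551677]
ρ-limits: (tanh -0.998989, tanh 0.551677) = (-0.761, 0.502)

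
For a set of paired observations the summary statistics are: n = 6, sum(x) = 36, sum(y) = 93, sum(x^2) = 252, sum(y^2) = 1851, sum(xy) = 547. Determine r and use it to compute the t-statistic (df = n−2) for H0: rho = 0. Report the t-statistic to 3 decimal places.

S_xy = nΣxy − ΣxΣy = 6·547 − 36·93 = 3282 − 3348 = -66
S_xx = nΣx² − (Σx)² = 6·252 − 36² = 1512 − 1296 = 216
S_yy = nΣy² − (Σy)² = 6·1851 − 93² = 11106 − 8649 = 2457
r = S_xy / √(S_xx·S_yy) = -66 / √(216·2457) = -66 / √530712 = -66 / 728.4998 = -0.0906
t = r·√(n−2)/√(1−r²) = -0.0906·√4 / √(1−0.008208) = -0.181200 / 0.995888 = -0.182

-0.182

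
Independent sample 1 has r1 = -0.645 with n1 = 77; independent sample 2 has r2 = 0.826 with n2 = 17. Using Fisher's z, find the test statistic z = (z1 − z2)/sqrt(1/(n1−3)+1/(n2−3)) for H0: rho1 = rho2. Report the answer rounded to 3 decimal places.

z1 = atanh(-0.645) = -0.766689,  z2 = atanh(0.826) = 1.175414
SE = √(1/(n1−3) + 1/(n2−3)) = √(1/74 + 1/14) = √(0.0135135 + 0.0714286) = √0.0849421 = 0.291448
z = (z1 − z2)/SE = (-0.766689 − 1.175414) / 0.291448 = -1.942103 / 0.291448 = -6.664

-6.664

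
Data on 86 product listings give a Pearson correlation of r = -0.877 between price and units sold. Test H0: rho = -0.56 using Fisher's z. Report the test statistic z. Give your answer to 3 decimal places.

Fisher z: atanh(-0.877) = -1.362623, atanh(-0.56) = -0.632833
z = (z_r − z_0)·√(n−3) = (-1.362623 − (-0.632833))·√83 = -0.729790 · 9.110434 = -6.649

-6.649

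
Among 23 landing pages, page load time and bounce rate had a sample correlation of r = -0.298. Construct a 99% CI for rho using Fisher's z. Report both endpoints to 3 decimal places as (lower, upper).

(-0.708, 0.262)

Fisher z: z_r = atanh(r) = ½·ln((1+(-0.298))/(1−(-0.298))) = -0.307323
SE(z) = 1/√(n−3) = 1/√20 = 0.223607
99% ⇒ z* = 2.576; margin = 2.576·0.223607 = 0.576012
CI on z-scale: (-0.883335, 0.268689)
Back-transform: tanh(-0.883335) = -0.708086, tanh(0.268689) = 0.262405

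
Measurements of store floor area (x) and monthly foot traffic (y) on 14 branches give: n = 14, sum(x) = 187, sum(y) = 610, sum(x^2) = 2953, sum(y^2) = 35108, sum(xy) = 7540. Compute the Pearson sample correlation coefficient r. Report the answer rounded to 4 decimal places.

Numerator: nΣxy − (Σx)(Σy) = 14·7540 − (187)(610) = -8510
Denominator: √[(nΣx²−(Σx)²)(nΣy²−(Σy)²)]
  nΣx²−(Σx)² = 14·2953 − 34969 = 6373;  nΣy²−(Σy)² = 14·35108 − 372100 = 119412
  √(6373·119412) = √761012676 = 27586.4582
r = -8510 / 27586.4582 = -0.3085

-0.3085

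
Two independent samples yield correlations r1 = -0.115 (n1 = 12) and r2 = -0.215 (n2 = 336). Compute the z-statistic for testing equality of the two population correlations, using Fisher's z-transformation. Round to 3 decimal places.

Fisher z-transforms: z1 = atanh(-0.115) = -0.115511, z2 = atanh(-0.215) = -0.218408; difference d = 0.102897
Var(d) = 1/9 + 1/333 = 0.1111111 + 0.0030030 = 0.1141141
z = d/√Var(d) = 0.102897 / √0.1141141 = 0.102897 / 0.337808 = 0.305

0.305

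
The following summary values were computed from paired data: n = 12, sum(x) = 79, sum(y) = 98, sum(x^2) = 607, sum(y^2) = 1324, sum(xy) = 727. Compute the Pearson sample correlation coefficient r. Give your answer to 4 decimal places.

Numerator: nΣxy − (Σx)(Σy) = 12·727 − (79)(98) = 982
Denominator: √[(nΣx²−(Σx)²)(nΣy²−(Σy)²)]
  nΣx²−(Σx)² = 12·607 − 6241 = 1043;  nΣy²−(Σy)² = 12·1324 − 9604 = 6284
  √(1043·6284) = √6554212 = 2560.1195
r = 982 / 2560.1195 = 0.3836

0.3836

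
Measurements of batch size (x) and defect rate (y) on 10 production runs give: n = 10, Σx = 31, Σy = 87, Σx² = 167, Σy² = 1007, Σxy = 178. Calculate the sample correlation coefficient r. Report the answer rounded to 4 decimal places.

Numerator: nΣxy − (Σx)(Σy) = 10·178 − (31)(87) = -917
Denominator: √[(nΣx²−(Σx)²)(nΣy²−(Σy)²)]
  nΣx²−(Σx)² = 10·167 − 961 = 709;  nΣy²−(Σy)² = 10·1007 − 7569 = 2501
  √(709·2501) = √1773209 = 1331.6189
r = -917 / 1331.6189 = -0.6886

-0.6886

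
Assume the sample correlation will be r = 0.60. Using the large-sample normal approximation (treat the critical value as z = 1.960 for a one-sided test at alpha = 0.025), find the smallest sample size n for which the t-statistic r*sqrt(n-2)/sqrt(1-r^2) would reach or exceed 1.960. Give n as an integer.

9

Need r·√(n−2)/√(1−r²) ≥ 1.960
√(n−2) ≥ 1.960·√(1−0.3600) / 0.60 = 1.960·0.800000 / 0.60 = 2.6133
n−2 ≥ 6.8293  ⇒  n ≥ 8.8293
Smallest integer n = 9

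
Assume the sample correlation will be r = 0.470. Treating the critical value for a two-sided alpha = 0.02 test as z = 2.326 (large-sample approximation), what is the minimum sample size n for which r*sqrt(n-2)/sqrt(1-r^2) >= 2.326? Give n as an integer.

22

r√(n−2)/√(1−r²) ≥ 2.326  ⇔  n−2 ≥ (2.326)²·(1−r²)/r²
(1−r²)/r² = (1−0.220900)/0.220900 = 3.5269
n ≥ 2 + 5.410276·3.5269 = 2 + 19.0815 = 21.0815
⌈21.0815⌉ = 22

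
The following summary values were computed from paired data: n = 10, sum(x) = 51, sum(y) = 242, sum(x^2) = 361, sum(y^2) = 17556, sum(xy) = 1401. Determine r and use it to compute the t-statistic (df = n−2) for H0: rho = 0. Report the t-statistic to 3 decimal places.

0.439

Numerator: nΣxy − (Σx)(Σy) = 10·1401 − (51)(242) = 1668
Denominator: √[(nΣx²−(Σx)²)(nΣy²−(Σy)²)]
  nΣx²−(Σx)² = 10·361 − 2601 = 1009;  nΣy²−(Σy)² = 10·17556 − 58564 = 116996
  √(1009·116996) = √118048964 = 10865.0340
r = 1668 / 10865.0340 = 0.1535
t = r·√(n−2)/√(1−r²) = 0.1535·√8 / √(1−0.023562) = 0.434164 / 0.988149 = 0.439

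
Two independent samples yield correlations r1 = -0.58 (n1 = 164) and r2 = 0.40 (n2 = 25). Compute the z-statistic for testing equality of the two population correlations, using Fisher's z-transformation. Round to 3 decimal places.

z1 = atanh(-0.58) = -0.662463,  z2 = atanh(0.40) = 0.423649
SE = √(1/(n1−3) + 1/(n2−3)) = √(1/161 + 1/22) = √(0.0062112 + 0.0454545) = √0.0516657 = 0.227301
z = (z1 − z2)/SE = (-0.662463 − 0.423649) / 0.227301 = -1.086112 / 0.227301 = -4.778

-4.778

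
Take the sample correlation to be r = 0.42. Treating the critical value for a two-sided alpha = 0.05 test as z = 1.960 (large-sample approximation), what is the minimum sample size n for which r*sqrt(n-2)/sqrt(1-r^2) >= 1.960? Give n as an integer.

r√(n−2)/√(1−r²) ≥ 1.960  ⇔  n−2 ≥ (1.960)²·(1−r²)/r²
(1−r²)/r² = (1−0.1764)/0.1764 = 4.6689
n ≥ 2 + 3.8416·4.6689 = 2 + 17.9360 = 19.9360
⌈19.9360⌉ = 20

20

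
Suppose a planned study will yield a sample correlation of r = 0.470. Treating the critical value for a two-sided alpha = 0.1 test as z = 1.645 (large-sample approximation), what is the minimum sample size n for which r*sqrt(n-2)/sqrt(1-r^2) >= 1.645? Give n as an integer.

12

r√(n−2)/√(1−r²) ≥ 1.645  ⇔  n−2 ≥ (1.645)²·(1−r²)/r²
(1−r²)/r² = (1−0.220900)/0.220900 = 3.5269
n ≥ 2 + 2.706025·3.5269 = 2 + 9.5439 = 11.5439
⌈11.5439⌉ = 12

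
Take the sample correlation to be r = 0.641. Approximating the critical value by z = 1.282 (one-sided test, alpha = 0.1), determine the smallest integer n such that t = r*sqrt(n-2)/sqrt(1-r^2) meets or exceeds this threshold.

Need r·√(n−2)/√(1−r²) ≥ 1.282
√(n−2) ≥ 1.282·√(1−0.410881) / 0.641 = 1.282·0.767541 / 0.641 = 1.5351
n−2 ≥ 2.3565  ⇒  n ≥ 4.3565
Smallest integer n = 5

5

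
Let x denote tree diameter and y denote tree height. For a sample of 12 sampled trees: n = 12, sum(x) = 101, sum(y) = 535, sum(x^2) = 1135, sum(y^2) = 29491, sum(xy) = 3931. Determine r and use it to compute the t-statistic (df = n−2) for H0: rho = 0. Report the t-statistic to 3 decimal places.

-1.599

S_xy = nΣxy − ΣxΣy = 12·3931 − 101·535 = 47172 − 54035 = -6863
S_xx = nΣx² − (Σx)² = 12·1135 − 101² = 13620 − 10201 = 3419
S_yy = nΣy² − (Σy)² = 12·29491 − 535² = 353892 − 286225 = 67667
r = S_xy / √(S_xx·S_yy) = -6863 / √(3419·67667) = -6863 / √231353473 = -6863 / 15210.3081 = -0.4512
t = r·√(n−2)/√(1−r²) = -0.4512·√10 / √(1−0.203581) = -1.426820 / 0.892423 = -1.599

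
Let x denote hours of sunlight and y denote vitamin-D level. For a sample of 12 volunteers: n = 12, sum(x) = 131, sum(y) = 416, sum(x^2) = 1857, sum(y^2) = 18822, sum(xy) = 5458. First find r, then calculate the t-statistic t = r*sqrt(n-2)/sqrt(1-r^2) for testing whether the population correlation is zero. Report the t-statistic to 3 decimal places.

Numerator: nΣxy − (Σx)(Σy) = 12·5458 − (131)(416) = 11000
Denominator: √[(nΣx²−(Σx)²)(nΣy²−(Σy)²)]
  nΣx²−(Σx)² = 12·1857 − 17161 = 5123;  nΣy²−(Σy)² = 12·18822 − 173056 = 52808
  √(5123·52808) = √270535384 = 16447.9599
r = 11000 / 16447.9599 = 0.6688
t = r·√(n−2)/√(1−r²) = 0.6688·√10 / √(1−0.447293) = 2.114931 / 0.743443 = 2.845

2.845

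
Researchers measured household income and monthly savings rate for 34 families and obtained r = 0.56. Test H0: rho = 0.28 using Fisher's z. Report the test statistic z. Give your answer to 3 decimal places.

1.922

Fisher z: atanh(0.56) = 0.632833, atanh(0.28) = 0.287682
z = (z_r − z_0)·√(n−3) = (0.632833 − 0.287682)·√31 = 0.345151 · 5.567764 = 1.922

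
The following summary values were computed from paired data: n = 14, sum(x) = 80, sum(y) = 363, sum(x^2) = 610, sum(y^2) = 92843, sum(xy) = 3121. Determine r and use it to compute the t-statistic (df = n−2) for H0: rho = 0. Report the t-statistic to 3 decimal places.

1.062

Numerator: nΣxy − (Σx)(Σy) = 14·3121 − (80)(363) = 14654
Denominator: √[(nΣx²−(Σx)²)(nΣy²−(Σy)²)]
  nΣx²−(Σx)² = 14·610 − 6400 = 2140;  nΣy²−(Σy)² = 14·92843 − 131769 = 1168033
  √(2140·1168033) = √2499590620 = 49995.9060
r = 14654 / 49995.9060 = 0.2931
t = r·√(n−2)/√(1−r²) = 0.2931·√12 / √(1−0.085908) = 1.015328 / 0.956082 = 1.062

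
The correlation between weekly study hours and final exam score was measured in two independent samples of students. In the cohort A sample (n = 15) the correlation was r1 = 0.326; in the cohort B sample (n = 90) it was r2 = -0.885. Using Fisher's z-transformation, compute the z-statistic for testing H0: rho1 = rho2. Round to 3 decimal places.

5.640

z1 = atanh(0.326) = 0.338346,  z2 = atanh(-0.885) = -1.398375
SE = √(1/(n1−3) + 1/(n2−3)) = √(1/12 + 1/87) = √(0.0833333 + 0.0114943) = √0.0948276 = 0.307941
z = (z1 − z2)/SE = (0.338346 − (-1.398375)) / 0.307941 = 1.736721 / 0.307941 = 5.640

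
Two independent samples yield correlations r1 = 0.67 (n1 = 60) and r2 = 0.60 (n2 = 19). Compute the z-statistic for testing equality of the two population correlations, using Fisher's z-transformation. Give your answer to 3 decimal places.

z1 = atanh(0.67) = 0.810743,  z2 = atanh(0.60) = 0.693147
SE = √(1/(n1−3) + 1/(n2−3)) = √(1/57 + 1/16) = √(0.0175439 + 0.0625000) = √0.0800439 = 0.282920
z = (z1 − z2)/SE = (0.810743 − 0.693147) / 0.282920 = 0.117596 / 0.282920 = 0.416

0.416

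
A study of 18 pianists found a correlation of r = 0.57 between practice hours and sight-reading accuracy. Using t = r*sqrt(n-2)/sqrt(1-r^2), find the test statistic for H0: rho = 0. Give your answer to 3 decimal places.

t = r·√(n−2) / √(1−r²) with r = 0.57, n = 18
  = 0.57·√16 / √(1 − 0.3249)
  = 0.57·4.000000 / 0.821645
  = 2.280000 / 0.821645 = 2.775

2.775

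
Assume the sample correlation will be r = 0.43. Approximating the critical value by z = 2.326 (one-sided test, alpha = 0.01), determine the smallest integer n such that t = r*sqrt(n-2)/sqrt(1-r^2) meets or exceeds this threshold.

26

r√(n−2)/√(1−r²) ≥ 2.326  ⇔  n−2 ≥ (2.326)²·(1−r²)/r²
(1−r²)/r² = (1−0.1849)/0.1849 = 4.4083
n ≥ 2 + 5.410276·4.4083 = 2 + 23.8501 = 25.8501
⌈25.8501⌉ = 26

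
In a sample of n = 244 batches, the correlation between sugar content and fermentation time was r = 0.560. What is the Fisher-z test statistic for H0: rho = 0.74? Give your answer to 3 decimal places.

z_r = atanh(0.560) = 0.632833,  z_0 = atanh(0.74) = 0.950479
SE = 1/√(n−3) = 1/√241 = 0.064416
z = (z_r − z_0)/SE = (0.632833 − 0.950479) / 0.064416 = -0.317646 / 0.064416 = -4.931

-4.931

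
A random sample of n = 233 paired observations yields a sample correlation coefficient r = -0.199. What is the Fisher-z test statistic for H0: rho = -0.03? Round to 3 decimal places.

z_r = atanh(-0.199) = -0.201691,  z_0 = atanh(-0.03) = -0.030009
SE = 1/√(n−3) = 1/√230 = 0.065938
z = (z_r − z_0)/SE = (-0.201691 − (-0.030009)) / 0.065938 = -0.171682 / 0.065938 = -2.604

-2.604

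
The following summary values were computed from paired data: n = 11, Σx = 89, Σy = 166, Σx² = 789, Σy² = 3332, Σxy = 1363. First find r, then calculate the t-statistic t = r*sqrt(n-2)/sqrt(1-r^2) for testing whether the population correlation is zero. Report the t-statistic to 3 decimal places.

0.251

Numerator: nΣxy − (Σx)(Σy) = 11·1363 − (89)(166) = 219
Denominator: √[(nΣx²−(Σx)²)(nΣy²−(Σy)²)]
  nΣx²−(Σx)² = 11·789 − 7921 = 758;  nΣy²−(Σy)² = 11·3332 − 27556 = 9096
  √(758·9096) = √6894768 = 2625.7890
r = 219 / 2625.7890 = 0.0834
t = r·√(n−2)/√(1−r²) = 0.0834·√9 / √(1−0.006956) = 0.250200 / 0.996516 = 0.251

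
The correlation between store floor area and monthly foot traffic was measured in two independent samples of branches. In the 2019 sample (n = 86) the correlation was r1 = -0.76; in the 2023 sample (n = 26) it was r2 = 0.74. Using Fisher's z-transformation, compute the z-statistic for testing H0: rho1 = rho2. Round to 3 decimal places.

-8.261

z1 = atanh(-0.76) = -0.996215,  z2 = atanh(0.74) = 0.950479
SE = √(1/(n1−3) + 1/(n2−3)) = √(1/83 + 1/23) = √(0.0120482 + 0.0434783) = √0.0555265 = 0.235641
z = (z1 − z2)/SE = (-0.996215 − 0.950479) / 0.235641 = -1.946694 / 0.235641 = -8.261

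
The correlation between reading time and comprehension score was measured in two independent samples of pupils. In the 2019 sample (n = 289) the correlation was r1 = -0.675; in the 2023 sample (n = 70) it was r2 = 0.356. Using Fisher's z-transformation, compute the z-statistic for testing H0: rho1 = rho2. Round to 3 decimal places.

-8.784

Fisher z-transforms: z1 = atanh(-0.675) = -0.819872, z2 = atanh(0.356) = 0.372298; difference d = -1.192170
Var(d) = 1/286 + 1/67 = 0.0034965 + 0.0149254 = 0.0184219
z = d/√Var(d) = -1.192170 / √0.0184219 = -1.192170 / 0.135727 = -8.784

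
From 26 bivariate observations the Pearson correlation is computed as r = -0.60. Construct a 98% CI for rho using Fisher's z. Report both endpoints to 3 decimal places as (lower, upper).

(-0.827, -0.205)

Fisher z: z_r = atanh(r) = ½·ln((1+(-0.60))/(1−(-0.60))) = -0.693147
SE(z) = 1/√(n−3) = 1/√23 = 0.208514
98% ⇒ z* = 2.326; margin = 2.326·0.208514 = 0.485004
CI on z-scale: (-1.178151, -0.208143)
Back-transform: tanh(-1.178151) = -0.826868, tanh(-0.208143) = -0.205188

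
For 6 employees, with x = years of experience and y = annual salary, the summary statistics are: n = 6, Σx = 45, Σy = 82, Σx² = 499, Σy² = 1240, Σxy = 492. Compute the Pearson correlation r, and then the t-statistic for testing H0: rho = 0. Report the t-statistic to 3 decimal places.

S_xy = nΣxy − ΣxΣy = 6·492 − 45·82 = 2952 − 3690 = -738
S_xx = nΣx² − (Σx)² = 6·499 − 45² = 2994 − 2025 = 969
S_yy = nΣy² − (Σy)² = 6·1240 − 82² = 7440 − 6724 = 716
r = S_xy / √(S_xx·S_yy) = -738 / √(969·716) = -738 / √693804 = -738 / 832.9490 = -0.8860
t = r·√(n−2)/√(1−r²) = -0.8860·√4 / √(1−0.784996) = -1.772000 / 0.463685 = -3.822

-3.822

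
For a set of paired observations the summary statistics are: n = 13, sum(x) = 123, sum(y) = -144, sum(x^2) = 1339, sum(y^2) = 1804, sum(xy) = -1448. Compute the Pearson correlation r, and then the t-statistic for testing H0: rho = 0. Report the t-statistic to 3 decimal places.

Numerator: nΣxy − (Σx)(Σy) = 13·(-1448) − (123)(-144) = -1112
Denominator: √[(nΣx²−(Σx)²)(nΣy²−(Σy)²)]
  nΣx²−(Σx)² = 13·1339 − 15129 = 2278;  nΣy²−(Σy)² = 13·1804 − 20736 = 2716
  √(2278·2716) = √6187048 = 2487.3777
r = -1112 / 2487.3777 = -0.4471
t = r·√(n−2)/√(1−r²) = -0.4471·√11 / √(1−0.199898) = -1.482863 / 0.894484 = -1.658

-1.658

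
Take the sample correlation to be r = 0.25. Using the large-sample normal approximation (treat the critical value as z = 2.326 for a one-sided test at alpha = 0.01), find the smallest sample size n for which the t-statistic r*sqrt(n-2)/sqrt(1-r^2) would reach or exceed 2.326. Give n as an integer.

84

r√(n−2)/√(1−r²) ≥ 2.326  ⇔  n−2 ≥ (2.326)²·(1−r²)/r²
(1−r²)/r² = (1−0.0625)/0.0625 = 15.0000
n ≥ 2 + 5.410276·15.0000 = 2 + 81.1541 = 83.1541
⌈83.1541⌉ = 84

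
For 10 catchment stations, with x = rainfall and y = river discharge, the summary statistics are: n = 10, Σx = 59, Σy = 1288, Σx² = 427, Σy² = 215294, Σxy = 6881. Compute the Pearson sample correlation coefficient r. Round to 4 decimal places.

Numerator: nΣxy − (Σx)(Σy) = 10·6881 − (59)(1288) = -7182
Denominator: √[(nΣx²−(Σx)²)(nΣy²−(Σy)²)]
  nΣx²−(Σx)² = 10·427 − 3481 = 789;  nΣy²−(Σy)² = 10·215294 − 1658944 = 493996
  √(789·493996) = √389762844 = 19742.4123
r = -7182 / 19742.4123 = -0.3638

-0.3638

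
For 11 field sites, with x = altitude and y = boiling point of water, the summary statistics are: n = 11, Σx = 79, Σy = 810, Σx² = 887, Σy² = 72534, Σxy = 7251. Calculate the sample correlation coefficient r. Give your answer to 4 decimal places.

Numerator: nΣxy − (Σx)(Σy) = 11·7251 − (79)(810) = 15771
Denominator: √[(nΣx²−(Σx)²)(nΣy²−(Σy)²)]
  nΣx²−(Σx)² = 11·887 − 6241 = 3516;  nΣy²−(Σy)² = 11·72534 − 656100 = 141774
  √(3516·141774) = √498477384 = 22326.6071
r = 15771 / 22326.6071 = 0.7064

0.7064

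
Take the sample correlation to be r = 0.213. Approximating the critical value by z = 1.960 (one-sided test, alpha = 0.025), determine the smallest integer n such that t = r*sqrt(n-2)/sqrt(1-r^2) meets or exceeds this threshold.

83

r√(n−2)/√(1−r²) ≥ 1.960  ⇔  n−2 ≥ (1.960)²·(1−r²)/r²
(1−r²)/r² = (1−0.045369)/0.045369 = 21.0415
n ≥ 2 + 3.8416·21.0415 = 2 + 80.8330 = 82.8330
⌈82.8330⌉ = 83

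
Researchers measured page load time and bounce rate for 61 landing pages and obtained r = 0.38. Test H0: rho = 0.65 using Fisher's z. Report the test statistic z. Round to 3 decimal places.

-2.858

Fisher z: atanh(0.38) = 0.400060, atanh(0.65) = 0.775299
z = (z_r − z_0)·√(n−3) = (0.400060 − 0.775299)·√58 = -0.375239 · 7.615773 = -2.858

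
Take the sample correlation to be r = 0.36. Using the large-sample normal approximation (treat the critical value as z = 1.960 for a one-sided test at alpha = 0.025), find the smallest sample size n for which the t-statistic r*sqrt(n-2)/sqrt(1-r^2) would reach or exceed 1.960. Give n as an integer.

r√(n−2)/√(1−r²) ≥ 1.960  ⇔  n−2 ≥ (1.960)²·(1−r²)/r²
(1−r²)/r² = (1−0.1296)/0.1296 = 6.7160
n ≥ 2 + 3.8416·6.7160 = 2 + 25.8002 = 27.8002
⌈27.8002⌉ = 28

28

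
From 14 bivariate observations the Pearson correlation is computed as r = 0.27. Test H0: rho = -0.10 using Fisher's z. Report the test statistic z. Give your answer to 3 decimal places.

Fisher z: atanh(0.27) = 0.276864, atanh(-0.10) = -0.100335
z = (z_r − z_0)·√(n−3) = (0.276864 − (-0.100335))·√11 = 0.377199 · 3.316625 = 1.251

1.251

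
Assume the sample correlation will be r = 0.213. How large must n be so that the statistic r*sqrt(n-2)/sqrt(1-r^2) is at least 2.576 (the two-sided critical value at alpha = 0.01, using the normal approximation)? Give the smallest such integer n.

Need r·√(n−2)/√(1−r²) ≥ 2.576
√(n−2) ≥ 2.576·√(1−0.045369) / 0.213 = 2.576·0.977052 / 0.213 = 11.8164
n−2 ≥ 139.6273  ⇒  n ≥ 141.6273
Smallest integer n = 142

142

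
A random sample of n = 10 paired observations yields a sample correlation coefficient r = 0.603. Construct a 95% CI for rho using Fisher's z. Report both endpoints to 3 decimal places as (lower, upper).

(-0.043, 0.893)

Fisher z: z_r = atanh(r) = ½·ln((1+0.603)/(1−0.603)) = 0.697848
SE(z) = 1/√(n−3) = 1/√7 = 0.377964
95% ⇒ z* = 1.960; margin = 1.960·0.377964 = 0.740809
CI on z-scale: (-0.042961, 1.438657)
Back-transform: tanh(-0.042961) = -0.042935, tanh(1.438657) = 0.893427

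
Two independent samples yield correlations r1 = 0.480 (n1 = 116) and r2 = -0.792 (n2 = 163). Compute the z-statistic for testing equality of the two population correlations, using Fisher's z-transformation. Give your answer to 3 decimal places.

13.019

Fisher z-transforms: z1 = atanh(0.480) = 0.522984, z2 = atanh(-0.792) = -1.076775; difference d = 1.599759
Var(d) = 1/113 + 1/160 = 0.0088496 + 0.0062500 = 0.0150996
z = d/√Var(d) = 1.599759 / √0.0150996 = 1.599759 / 0.122880 = 13.019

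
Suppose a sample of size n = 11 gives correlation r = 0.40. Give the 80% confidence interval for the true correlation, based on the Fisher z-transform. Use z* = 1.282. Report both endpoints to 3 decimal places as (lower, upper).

(-0.030, 0.705)

Fisher z: z_r = atanh(r) = ½·ln((1+0.40)/(1−0.40)) = 0.423649
SE(z) = 1/√(n−3) = 1/√8 = 0.353553
80% ⇒ z* = 1.282; margin = 1.282·0.353553 = 0.453255
CI on z-scale: (-0.029606, 0.876904)
Back-transform: tanh(-0.029606) = -0.029597, tanh(0.876904) = 0.704865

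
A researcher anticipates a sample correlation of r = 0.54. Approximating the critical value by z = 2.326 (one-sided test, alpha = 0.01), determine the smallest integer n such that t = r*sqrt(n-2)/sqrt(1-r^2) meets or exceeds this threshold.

16

r√(n−2)/√(1−r²) ≥ 2.326  ⇔  n−2 ≥ (2.326)²·(1−r²)/r²
(1−r²)/r² = (1−0.2916)/0.2916 = 2.4294
n ≥ 2 + 5.410276·2.4294 = 2 + 13.1437 = 15.1437
⌈15.1437⌉ = 16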